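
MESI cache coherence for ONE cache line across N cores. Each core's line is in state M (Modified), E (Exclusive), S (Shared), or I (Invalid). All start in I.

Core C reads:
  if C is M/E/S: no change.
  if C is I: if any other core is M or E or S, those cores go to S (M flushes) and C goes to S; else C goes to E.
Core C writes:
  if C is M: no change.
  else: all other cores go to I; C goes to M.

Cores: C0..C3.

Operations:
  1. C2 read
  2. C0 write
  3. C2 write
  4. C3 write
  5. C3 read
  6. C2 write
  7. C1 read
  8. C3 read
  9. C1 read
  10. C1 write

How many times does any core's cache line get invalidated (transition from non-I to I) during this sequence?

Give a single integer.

Op 1: C2 read [C2 read from I: no other sharers -> C2=E (exclusive)] -> [I,I,E,I] (invalidations this op: 0; running total: 0)
Op 2: C0 write [C0 write: invalidate ['C2=E'] -> C0=M] -> [M,I,I,I] (invalidations this op: 1; running total: 1)
Op 3: C2 write [C2 write: invalidate ['C0=M'] -> C2=M] -> [I,I,M,I] (invalidations this op: 1; running total: 2)
Op 4: C3 write [C3 write: invalidate ['C2=M'] -> C3=M] -> [I,I,I,M] (invalidations this op: 1; running total: 3)
Op 5: C3 read [C3 read: already in M, no change] -> [I,I,I,M] (invalidations this op: 0; running total: 3)
Op 6: C2 write [C2 write: invalidate ['C3=M'] -> C2=M] -> [I,I,M,I] (invalidations this op: 1; running total: 4)
Op 7: C1 read [C1 read from I: others=['C2=M'] -> C1=S, others downsized to S] -> [I,S,S,I] (invalidations this op: 0; running total: 4)
Op 8: C3 read [C3 read from I: others=['C1=S', 'C2=S'] -> C3=S, others downsized to S] -> [I,S,S,S] (invalidations this op: 0; running total: 4)
Op 9: C1 read [C1 read: already in S, no change] -> [I,S,S,S] (invalidations this op: 0; running total: 4)
Op 10: C1 write [C1 write: invalidate ['C2=S', 'C3=S'] -> C1=M] -> [I,M,I,I] (invalidations this op: 2; running total: 6)

Answer: 6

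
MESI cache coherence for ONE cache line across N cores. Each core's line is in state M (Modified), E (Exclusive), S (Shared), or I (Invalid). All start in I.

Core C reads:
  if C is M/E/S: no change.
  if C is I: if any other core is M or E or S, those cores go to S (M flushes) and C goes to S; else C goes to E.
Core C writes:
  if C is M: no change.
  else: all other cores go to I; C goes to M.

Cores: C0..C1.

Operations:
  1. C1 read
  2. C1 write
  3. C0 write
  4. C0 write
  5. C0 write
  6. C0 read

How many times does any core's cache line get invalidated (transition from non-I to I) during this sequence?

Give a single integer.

Op 1: C1 read [C1 read from I: no other sharers -> C1=E (exclusive)] -> [I,E] (invalidations this op: 0; running total: 0)
Op 2: C1 write [C1 write: invalidate none -> C1=M] -> [I,M] (invalidations this op: 0; running total: 0)
Op 3: C0 write [C0 write: invalidate ['C1=M'] -> C0=M] -> [M,I] (invalidations this op: 1; running total: 1)
Op 4: C0 write [C0 write: already M (modified), no change] -> [M,I] (invalidations this op: 0; running total: 1)
Op 5: C0 write [C0 write: already M (modified), no change] -> [M,I] (invalidations this op: 0; running total: 1)
Op 6: C0 read [C0 read: already in M, no change] -> [M,I] (invalidations this op: 0; running total: 1)

Answer: 1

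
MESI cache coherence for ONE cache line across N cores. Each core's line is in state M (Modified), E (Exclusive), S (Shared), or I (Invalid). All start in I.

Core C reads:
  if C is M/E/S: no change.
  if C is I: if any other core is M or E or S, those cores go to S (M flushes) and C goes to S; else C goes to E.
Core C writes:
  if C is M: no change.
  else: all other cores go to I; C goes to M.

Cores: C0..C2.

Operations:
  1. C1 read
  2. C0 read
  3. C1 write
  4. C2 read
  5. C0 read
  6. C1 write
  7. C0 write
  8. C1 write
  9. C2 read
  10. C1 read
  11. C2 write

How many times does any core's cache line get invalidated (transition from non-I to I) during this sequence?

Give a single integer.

Answer: 6

Derivation:
Op 1: C1 read [C1 read from I: no other sharers -> C1=E (exclusive)] -> [I,E,I] (invalidations this op: 0; running total: 0)
Op 2: C0 read [C0 read from I: others=['C1=E'] -> C0=S, others downsized to S] -> [S,S,I] (invalidations this op: 0; running total: 0)
Op 3: C1 write [C1 write: invalidate ['C0=S'] -> C1=M] -> [I,M,I] (invalidations this op: 1; running total: 1)
Op 4: C2 read [C2 read from I: others=['C1=M'] -> C2=S, others downsized to S] -> [I,S,S] (invalidations this op: 0; running total: 1)
Op 5: C0 read [C0 read from I: others=['C1=S', 'C2=S'] -> C0=S, others downsized to S] -> [S,S,S] (invalidations this op: 0; running total: 1)
Op 6: C1 write [C1 write: invalidate ['C0=S', 'C2=S'] -> C1=M] -> [I,M,I] (invalidations this op: 2; running total: 3)
Op 7: C0 write [C0 write: invalidate ['C1=M'] -> C0=M] -> [M,I,I] (invalidations this op: 1; running total: 4)
Op 8: C1 write [C1 write: invalidate ['C0=M'] -> C1=M] -> [I,M,I] (invalidations this op: 1; running total: 5)
Op 9: C2 read [C2 read from I: others=['C1=M'] -> C2=S, others downsized to S] -> [I,S,S] (invalidations this op: 0; running total: 5)
Op 10: C1 read [C1 read: already in S, no change] -> [I,S,S] (invalidations this op: 0; running total: 5)
Op 11: C2 write [C2 write: invalidate ['C1=S'] -> C2=M] -> [I,I,M] (invalidations this op: 1; running total: 6)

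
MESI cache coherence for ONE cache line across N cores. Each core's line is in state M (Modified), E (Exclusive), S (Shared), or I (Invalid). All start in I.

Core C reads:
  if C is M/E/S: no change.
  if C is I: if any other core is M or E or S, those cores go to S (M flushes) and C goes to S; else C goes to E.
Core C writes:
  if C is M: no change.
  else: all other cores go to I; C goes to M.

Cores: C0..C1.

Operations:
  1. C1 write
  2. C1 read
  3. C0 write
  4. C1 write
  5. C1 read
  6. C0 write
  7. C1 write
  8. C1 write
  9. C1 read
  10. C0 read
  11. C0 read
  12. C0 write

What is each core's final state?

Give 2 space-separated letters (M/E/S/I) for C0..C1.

Op 1: C1 write [C1 write: invalidate none -> C1=M] -> [I,M]
Op 2: C1 read [C1 read: already in M, no change] -> [I,M]
Op 3: C0 write [C0 write: invalidate ['C1=M'] -> C0=M] -> [M,I]
Op 4: C1 write [C1 write: invalidate ['C0=M'] -> C1=M] -> [I,M]
Op 5: C1 read [C1 read: already in M, no change] -> [I,M]
Op 6: C0 write [C0 write: invalidate ['C1=M'] -> C0=M] -> [M,I]
Op 7: C1 write [C1 write: invalidate ['C0=M'] -> C1=M] -> [I,M]
Op 8: C1 write [C1 write: already M (modified), no change] -> [I,M]
Op 9: C1 read [C1 read: already in M, no change] -> [I,M]
Op 10: C0 read [C0 read from I: others=['C1=M'] -> C0=S, others downsized to S] -> [S,S]
Op 11: C0 read [C0 read: already in S, no change] -> [S,S]
Op 12: C0 write [C0 write: invalidate ['C1=S'] -> C0=M] -> [M,I]

Answer: M I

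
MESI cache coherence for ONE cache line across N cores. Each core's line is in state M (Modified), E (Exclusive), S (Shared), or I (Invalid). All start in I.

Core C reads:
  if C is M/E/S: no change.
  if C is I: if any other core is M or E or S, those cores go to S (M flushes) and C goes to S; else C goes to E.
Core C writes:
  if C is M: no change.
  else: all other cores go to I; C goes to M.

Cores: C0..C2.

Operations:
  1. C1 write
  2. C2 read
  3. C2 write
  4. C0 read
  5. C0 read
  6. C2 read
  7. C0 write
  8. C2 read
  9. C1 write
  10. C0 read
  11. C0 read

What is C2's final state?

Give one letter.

Answer: I

Derivation:
Op 1: C1 write [C1 write: invalidate none -> C1=M] -> [I,M,I]
Op 2: C2 read [C2 read from I: others=['C1=M'] -> C2=S, others downsized to S] -> [I,S,S]
Op 3: C2 write [C2 write: invalidate ['C1=S'] -> C2=M] -> [I,I,M]
Op 4: C0 read [C0 read from I: others=['C2=M'] -> C0=S, others downsized to S] -> [S,I,S]
Op 5: C0 read [C0 read: already in S, no change] -> [S,I,S]
Op 6: C2 read [C2 read: already in S, no change] -> [S,I,S]
Op 7: C0 write [C0 write: invalidate ['C2=S'] -> C0=M] -> [M,I,I]
Op 8: C2 read [C2 read from I: others=['C0=M'] -> C2=S, others downsized to S] -> [S,I,S]
Op 9: C1 write [C1 write: invalidate ['C0=S', 'C2=S'] -> C1=M] -> [I,M,I]
Op 10: C0 read [C0 read from I: others=['C1=M'] -> C0=S, others downsized to S] -> [S,S,I]
Op 11: C0 read [C0 read: already in S, no change] -> [S,S,I]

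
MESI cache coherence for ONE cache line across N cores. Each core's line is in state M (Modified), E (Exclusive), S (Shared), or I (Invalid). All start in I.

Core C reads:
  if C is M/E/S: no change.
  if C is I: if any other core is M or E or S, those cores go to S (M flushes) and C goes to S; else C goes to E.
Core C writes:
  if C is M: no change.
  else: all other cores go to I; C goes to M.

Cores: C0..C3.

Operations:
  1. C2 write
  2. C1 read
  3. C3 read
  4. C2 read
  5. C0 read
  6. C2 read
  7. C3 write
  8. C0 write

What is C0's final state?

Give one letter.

Answer: M

Derivation:
Op 1: C2 write [C2 write: invalidate none -> C2=M] -> [I,I,M,I]
Op 2: C1 read [C1 read from I: others=['C2=M'] -> C1=S, others downsized to S] -> [I,S,S,I]
Op 3: C3 read [C3 read from I: others=['C1=S', 'C2=S'] -> C3=S, others downsized to S] -> [I,S,S,S]
Op 4: C2 read [C2 read: already in S, no change] -> [I,S,S,S]
Op 5: C0 read [C0 read from I: others=['C1=S', 'C2=S', 'C3=S'] -> C0=S, others downsized to S] -> [S,S,S,S]
Op 6: C2 read [C2 read: already in S, no change] -> [S,S,S,S]
Op 7: C3 write [C3 write: invalidate ['C0=S', 'C1=S', 'C2=S'] -> C3=M] -> [I,I,I,M]
Op 8: C0 write [C0 write: invalidate ['C3=M'] -> C0=M] -> [M,I,I,I]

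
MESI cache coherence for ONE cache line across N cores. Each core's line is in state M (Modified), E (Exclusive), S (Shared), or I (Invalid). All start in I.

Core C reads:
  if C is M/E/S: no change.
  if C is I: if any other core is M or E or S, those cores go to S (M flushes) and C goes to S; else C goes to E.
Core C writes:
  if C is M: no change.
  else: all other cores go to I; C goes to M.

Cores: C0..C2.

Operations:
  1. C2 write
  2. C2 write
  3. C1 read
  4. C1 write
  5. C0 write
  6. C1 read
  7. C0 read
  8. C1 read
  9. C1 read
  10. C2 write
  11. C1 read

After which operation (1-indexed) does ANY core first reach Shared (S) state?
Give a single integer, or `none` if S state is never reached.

Op 1: C2 write [C2 write: invalidate none -> C2=M] -> [I,I,M]
Op 2: C2 write [C2 write: already M (modified), no change] -> [I,I,M]
Op 3: C1 read [C1 read from I: others=['C2=M'] -> C1=S, others downsized to S] -> [I,S,S]
  -> First S state at op 3; remaining ops need not be traced.

Answer: 3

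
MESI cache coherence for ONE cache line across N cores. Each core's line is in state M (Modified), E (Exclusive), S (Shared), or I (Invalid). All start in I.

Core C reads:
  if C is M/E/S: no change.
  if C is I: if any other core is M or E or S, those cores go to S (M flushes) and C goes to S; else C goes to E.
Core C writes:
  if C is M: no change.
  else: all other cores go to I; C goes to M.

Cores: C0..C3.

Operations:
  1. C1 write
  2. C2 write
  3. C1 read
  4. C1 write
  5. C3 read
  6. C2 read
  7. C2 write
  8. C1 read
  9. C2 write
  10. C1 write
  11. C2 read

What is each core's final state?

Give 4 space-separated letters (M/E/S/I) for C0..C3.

Op 1: C1 write [C1 write: invalidate none -> C1=M] -> [I,M,I,I]
Op 2: C2 write [C2 write: invalidate ['C1=M'] -> C2=M] -> [I,I,M,I]
Op 3: C1 read [C1 read from I: others=['C2=M'] -> C1=S, others downsized to S] -> [I,S,S,I]
Op 4: C1 write [C1 write: invalidate ['C2=S'] -> C1=M] -> [I,M,I,I]
Op 5: C3 read [C3 read from I: others=['C1=M'] -> C3=S, others downsized to S] -> [I,S,I,S]
Op 6: C2 read [C2 read from I: others=['C1=S', 'C3=S'] -> C2=S, others downsized to S] -> [I,S,S,S]
Op 7: C2 write [C2 write: invalidate ['C1=S', 'C3=S'] -> C2=M] -> [I,I,M,I]
Op 8: C1 read [C1 read from I: others=['C2=M'] -> C1=S, others downsized to S] -> [I,S,S,I]
Op 9: C2 write [C2 write: invalidate ['C1=S'] -> C2=M] -> [I,I,M,I]
Op 10: C1 write [C1 write: invalidate ['C2=M'] -> C1=M] -> [I,M,I,I]
Op 11: C2 read [C2 read from I: others=['C1=M'] -> C2=S, others downsized to S] -> [I,S,S,I]

Answer: I S S I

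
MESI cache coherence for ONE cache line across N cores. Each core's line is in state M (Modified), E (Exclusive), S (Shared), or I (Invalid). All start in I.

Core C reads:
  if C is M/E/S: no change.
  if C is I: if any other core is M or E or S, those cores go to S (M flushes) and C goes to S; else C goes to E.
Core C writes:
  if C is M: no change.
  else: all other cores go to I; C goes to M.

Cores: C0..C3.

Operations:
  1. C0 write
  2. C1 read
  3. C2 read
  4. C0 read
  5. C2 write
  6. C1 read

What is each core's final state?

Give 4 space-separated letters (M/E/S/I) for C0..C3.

Answer: I S S I

Derivation:
Op 1: C0 write [C0 write: invalidate none -> C0=M] -> [M,I,I,I]
Op 2: C1 read [C1 read from I: others=['C0=M'] -> C1=S, others downsized to S] -> [S,S,I,I]
Op 3: C2 read [C2 read from I: others=['C0=S', 'C1=S'] -> C2=S, others downsized to S] -> [S,S,S,I]
Op 4: C0 read [C0 read: already in S, no change] -> [S,S,S,I]
Op 5: C2 write [C2 write: invalidate ['C0=S', 'C1=S'] -> C2=M] -> [I,I,M,I]
Op 6: C1 read [C1 read from I: others=['C2=M'] -> C1=S, others downsized to S] -> [I,S,S,I]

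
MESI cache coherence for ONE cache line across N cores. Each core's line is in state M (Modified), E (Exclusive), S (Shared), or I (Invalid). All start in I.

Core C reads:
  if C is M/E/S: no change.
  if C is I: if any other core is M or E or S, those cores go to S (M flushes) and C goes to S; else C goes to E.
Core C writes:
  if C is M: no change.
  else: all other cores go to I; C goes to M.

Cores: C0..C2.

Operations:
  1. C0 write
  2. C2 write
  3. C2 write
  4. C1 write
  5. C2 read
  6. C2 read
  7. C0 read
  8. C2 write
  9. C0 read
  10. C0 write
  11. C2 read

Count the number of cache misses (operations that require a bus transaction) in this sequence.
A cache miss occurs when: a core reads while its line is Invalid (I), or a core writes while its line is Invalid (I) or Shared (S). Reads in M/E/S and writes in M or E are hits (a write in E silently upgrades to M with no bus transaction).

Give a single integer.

Answer: 9

Derivation:
Op 1: C0 write [C0 write: invalidate none -> C0=M] -> [M,I,I] [MISS #1: write from I]
Op 2: C2 write [C2 write: invalidate ['C0=M'] -> C2=M] -> [I,I,M] [MISS #2: write from I]
Op 3: C2 write [C2 write: already M (modified), no change] -> [I,I,M] [hit: write from M]
Op 4: C1 write [C1 write: invalidate ['C2=M'] -> C1=M] -> [I,M,I] [MISS #3: write from I]
Op 5: C2 read [C2 read from I: others=['C1=M'] -> C2=S, others downsized to S] -> [I,S,S] [MISS #4: read from I]
Op 6: C2 read [C2 read: already in S, no change] -> [I,S,S] [hit: read from S]
Op 7: C0 read [C0 read from I: others=['C1=S', 'C2=S'] -> C0=S, others downsized to S] -> [S,S,S] [MISS #5: read from I]
Op 8: C2 write [C2 write: invalidate ['C0=S', 'C1=S'] -> C2=M] -> [I,I,M] [MISS #6: write from S]
Op 9: C0 read [C0 read from I: others=['C2=M'] -> C0=S, others downsized to S] -> [S,I,S] [MISS #7: read from I]
Op 10: C0 write [C0 write: invalidate ['C2=S'] -> C0=M] -> [M,I,I] [MISS #8: write from S]
Op 11: C2 read [C2 read from I: others=['C0=M'] -> C2=S, others downsized to S] -> [S,I,S] [MISS #9: read from I]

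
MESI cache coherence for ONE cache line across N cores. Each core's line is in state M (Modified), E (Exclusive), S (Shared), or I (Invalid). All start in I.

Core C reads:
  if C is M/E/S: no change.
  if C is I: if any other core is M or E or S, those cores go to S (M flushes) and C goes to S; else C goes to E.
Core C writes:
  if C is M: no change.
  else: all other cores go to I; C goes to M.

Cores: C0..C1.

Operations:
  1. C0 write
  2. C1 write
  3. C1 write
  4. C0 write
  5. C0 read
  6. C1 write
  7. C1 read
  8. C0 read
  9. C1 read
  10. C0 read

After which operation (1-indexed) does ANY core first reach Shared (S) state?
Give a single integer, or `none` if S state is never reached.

Answer: 8

Derivation:
Op 1: C0 write [C0 write: invalidate none -> C0=M] -> [M,I]
Op 2: C1 write [C1 write: invalidate ['C0=M'] -> C1=M] -> [I,M]
Op 3: C1 write [C1 write: already M (modified), no change] -> [I,M]
Op 4: C0 write [C0 write: invalidate ['C1=M'] -> C0=M] -> [M,I]
Op 5: C0 read [C0 read: already in M, no change] -> [M,I]
Op 6: C1 write [C1 write: invalidate ['C0=M'] -> C1=M] -> [I,M]
Op 7: C1 read [C1 read: already in M, no change] -> [I,M]
Op 8: C0 read [C0 read from I: others=['C1=M'] -> C0=S, others downsized to S] -> [S,S]
  -> First S state at op 8; remaining ops need not be traced.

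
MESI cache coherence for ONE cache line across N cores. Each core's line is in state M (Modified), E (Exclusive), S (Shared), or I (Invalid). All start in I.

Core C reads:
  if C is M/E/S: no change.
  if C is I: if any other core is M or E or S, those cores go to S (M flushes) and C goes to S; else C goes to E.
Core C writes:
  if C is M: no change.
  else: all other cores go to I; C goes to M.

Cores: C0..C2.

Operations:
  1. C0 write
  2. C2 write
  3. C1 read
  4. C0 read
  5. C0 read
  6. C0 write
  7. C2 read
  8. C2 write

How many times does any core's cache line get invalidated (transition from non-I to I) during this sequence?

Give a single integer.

Op 1: C0 write [C0 write: invalidate none -> C0=M] -> [M,I,I] (invalidations this op: 0; running total: 0)
Op 2: C2 write [C2 write: invalidate ['C0=M'] -> C2=M] -> [I,I,M] (invalidations this op: 1; running total: 1)
Op 3: C1 read [C1 read from I: others=['C2=M'] -> C1=S, others downsized to S] -> [I,S,S] (invalidations this op: 0; running total: 1)
Op 4: C0 read [C0 read from I: others=['C1=S', 'C2=S'] -> C0=S, others downsized to S] -> [S,S,S] (invalidations this op: 0; running total: 1)
Op 5: C0 read [C0 read: already in S, no change] -> [S,S,S] (invalidations this op: 0; running total: 1)
Op 6: C0 write [C0 write: invalidate ['C1=S', 'C2=S'] -> C0=M] -> [M,I,I] (invalidations this op: 2; running total: 3)
Op 7: C2 read [C2 read from I: others=['C0=M'] -> C2=S, others downsized to S] -> [S,I,S] (invalidations this op: 0; running total: 3)
Op 8: C2 write [C2 write: invalidate ['C0=S'] -> C2=M] -> [I,I,M] (invalidations this op: 1; running total: 4)

Answer: 4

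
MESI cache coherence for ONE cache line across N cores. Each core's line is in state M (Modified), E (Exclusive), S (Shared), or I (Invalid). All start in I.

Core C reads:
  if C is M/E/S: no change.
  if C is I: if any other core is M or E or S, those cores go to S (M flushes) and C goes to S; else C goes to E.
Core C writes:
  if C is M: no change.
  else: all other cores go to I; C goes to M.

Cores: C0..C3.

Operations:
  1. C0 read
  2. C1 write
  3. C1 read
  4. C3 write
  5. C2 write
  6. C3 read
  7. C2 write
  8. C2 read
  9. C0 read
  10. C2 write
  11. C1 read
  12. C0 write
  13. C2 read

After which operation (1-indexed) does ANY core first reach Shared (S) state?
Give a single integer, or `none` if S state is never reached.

Op 1: C0 read [C0 read from I: no other sharers -> C0=E (exclusive)] -> [E,I,I,I]
Op 2: C1 write [C1 write: invalidate ['C0=E'] -> C1=M] -> [I,M,I,I]
Op 3: C1 read [C1 read: already in M, no change] -> [I,M,I,I]
Op 4: C3 write [C3 write: invalidate ['C1=M'] -> C3=M] -> [I,I,I,M]
Op 5: C2 write [C2 write: invalidate ['C3=M'] -> C2=M] -> [I,I,M,I]
Op 6: C3 read [C3 read from I: others=['C2=M'] -> C3=S, others downsized to S] -> [I,I,S,S]
  -> First S state at op 6; remaining ops need not be traced.

Answer: 6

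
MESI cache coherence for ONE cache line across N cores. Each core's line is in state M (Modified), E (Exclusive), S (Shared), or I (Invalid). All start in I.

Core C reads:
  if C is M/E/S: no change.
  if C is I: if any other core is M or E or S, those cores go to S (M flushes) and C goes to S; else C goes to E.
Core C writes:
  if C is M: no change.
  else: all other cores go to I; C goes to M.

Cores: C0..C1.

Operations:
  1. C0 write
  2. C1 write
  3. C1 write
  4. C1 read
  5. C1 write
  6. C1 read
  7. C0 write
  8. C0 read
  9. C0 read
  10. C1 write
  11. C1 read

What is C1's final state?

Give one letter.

Answer: M

Derivation:
Op 1: C0 write [C0 write: invalidate none -> C0=M] -> [M,I]
Op 2: C1 write [C1 write: invalidate ['C0=M'] -> C1=M] -> [I,M]
Op 3: C1 write [C1 write: already M (modified), no change] -> [I,M]
Op 4: C1 read [C1 read: already in M, no change] -> [I,M]
Op 5: C1 write [C1 write: already M (modified), no change] -> [I,M]
Op 6: C1 read [C1 read: already in M, no change] -> [I,M]
Op 7: C0 write [C0 write: invalidate ['C1=M'] -> C0=M] -> [M,I]
Op 8: C0 read [C0 read: already in M, no change] -> [M,I]
Op 9: C0 read [C0 read: already in M, no change] -> [M,I]
Op 10: C1 write [C1 write: invalidate ['C0=M'] -> C1=M] -> [I,M]
Op 11: C1 read [C1 read: already in M, no change] -> [I,M]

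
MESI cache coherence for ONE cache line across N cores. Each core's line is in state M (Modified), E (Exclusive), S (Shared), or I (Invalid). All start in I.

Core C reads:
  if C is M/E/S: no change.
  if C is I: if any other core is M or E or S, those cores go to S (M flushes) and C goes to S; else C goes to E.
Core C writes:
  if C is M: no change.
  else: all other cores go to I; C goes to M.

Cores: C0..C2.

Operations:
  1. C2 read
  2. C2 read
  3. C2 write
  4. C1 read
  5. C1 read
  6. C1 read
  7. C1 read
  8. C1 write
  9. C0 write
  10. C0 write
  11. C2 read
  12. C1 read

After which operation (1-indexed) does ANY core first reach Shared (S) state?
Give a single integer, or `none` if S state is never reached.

Op 1: C2 read [C2 read from I: no other sharers -> C2=E (exclusive)] -> [I,I,E]
Op 2: C2 read [C2 read: already in E, no change] -> [I,I,E]
Op 3: C2 write [C2 write: invalidate none -> C2=M] -> [I,I,M]
Op 4: C1 read [C1 read from I: others=['C2=M'] -> C1=S, others downsized to S] -> [I,S,S]
  -> First S state at op 4; remaining ops need not be traced.

Answer: 4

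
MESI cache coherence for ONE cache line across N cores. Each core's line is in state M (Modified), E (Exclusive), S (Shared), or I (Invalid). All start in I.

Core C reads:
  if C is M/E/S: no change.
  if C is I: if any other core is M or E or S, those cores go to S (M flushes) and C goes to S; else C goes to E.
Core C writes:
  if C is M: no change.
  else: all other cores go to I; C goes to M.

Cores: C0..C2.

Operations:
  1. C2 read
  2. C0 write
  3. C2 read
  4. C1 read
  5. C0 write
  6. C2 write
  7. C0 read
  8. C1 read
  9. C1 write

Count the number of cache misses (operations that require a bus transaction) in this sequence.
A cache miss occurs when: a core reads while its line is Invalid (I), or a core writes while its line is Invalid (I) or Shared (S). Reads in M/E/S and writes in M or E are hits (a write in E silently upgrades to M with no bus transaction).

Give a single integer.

Answer: 9

Derivation:
Op 1: C2 read [C2 read from I: no other sharers -> C2=E (exclusive)] -> [I,I,E] [MISS #1: read from I]
Op 2: C0 write [C0 write: invalidate ['C2=E'] -> C0=M] -> [M,I,I] [MISS #2: write from I]
Op 3: C2 read [C2 read from I: others=['C0=M'] -> C2=S, others downsized to S] -> [S,I,S] [MISS #3: read from I]
Op 4: C1 read [C1 read from I: others=['C0=S', 'C2=S'] -> C1=S, others downsized to S] -> [S,S,S] [MISS #4: read from I]
Op 5: C0 write [C0 write: invalidate ['C1=S', 'C2=S'] -> C0=M] -> [M,I,I] [MISS #5: write from S]
Op 6: C2 write [C2 write: invalidate ['C0=M'] -> C2=M] -> [I,I,M] [MISS #6: write from I]
Op 7: C0 read [C0 read from I: others=['C2=M'] -> C0=S, others downsized to S] -> [S,I,S] [MISS #7: read from I]
Op 8: C1 read [C1 read from I: others=['C0=S', 'C2=S'] -> C1=S, others downsized to S] -> [S,S,S] [MISS #8: read from I]
Op 9: C1 write [C1 write: invalidate ['C0=S', 'C2=S'] -> C1=M] -> [I,M,I] [MISS #9: write from S]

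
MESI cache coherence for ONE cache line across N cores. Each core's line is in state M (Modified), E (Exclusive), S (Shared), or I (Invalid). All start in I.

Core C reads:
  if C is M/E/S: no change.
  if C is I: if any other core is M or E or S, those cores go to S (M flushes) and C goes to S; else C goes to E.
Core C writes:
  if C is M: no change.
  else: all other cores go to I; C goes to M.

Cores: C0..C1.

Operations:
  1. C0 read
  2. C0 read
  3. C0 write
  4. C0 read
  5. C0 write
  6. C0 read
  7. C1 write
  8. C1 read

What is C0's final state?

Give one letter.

Answer: I

Derivation:
Op 1: C0 read [C0 read from I: no other sharers -> C0=E (exclusive)] -> [E,I]
Op 2: C0 read [C0 read: already in E, no change] -> [E,I]
Op 3: C0 write [C0 write: invalidate none -> C0=M] -> [M,I]
Op 4: C0 read [C0 read: already in M, no change] -> [M,I]
Op 5: C0 write [C0 write: already M (modified), no change] -> [M,I]
Op 6: C0 read [C0 read: already in M, no change] -> [M,I]
Op 7: C1 write [C1 write: invalidate ['C0=M'] -> C1=M] -> [I,M]
Op 8: C1 read [C1 read: already in M, no change] -> [I,M]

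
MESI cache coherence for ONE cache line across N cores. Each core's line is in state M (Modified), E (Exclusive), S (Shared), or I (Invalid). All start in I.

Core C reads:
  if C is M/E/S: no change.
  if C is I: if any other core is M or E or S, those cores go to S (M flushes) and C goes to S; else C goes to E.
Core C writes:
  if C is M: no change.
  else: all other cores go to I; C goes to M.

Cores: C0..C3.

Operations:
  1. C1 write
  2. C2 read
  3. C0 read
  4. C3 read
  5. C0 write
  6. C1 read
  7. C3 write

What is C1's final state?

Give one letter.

Answer: I

Derivation:
Op 1: C1 write [C1 write: invalidate none -> C1=M] -> [I,M,I,I]
Op 2: C2 read [C2 read from I: others=['C1=M'] -> C2=S, others downsized to S] -> [I,S,S,I]
Op 3: C0 read [C0 read from I: others=['C1=S', 'C2=S'] -> C0=S, others downsized to S] -> [S,S,S,I]
Op 4: C3 read [C3 read from I: others=['C0=S', 'C1=S', 'C2=S'] -> C3=S, others downsized to S] -> [S,S,S,S]
Op 5: C0 write [C0 write: invalidate ['C1=S', 'C2=S', 'C3=S'] -> C0=M] -> [M,I,I,I]
Op 6: C1 read [C1 read from I: others=['C0=M'] -> C1=S, others downsized to S] -> [S,S,I,I]
Op 7: C3 write [C3 write: invalidate ['C0=S', 'C1=S'] -> C3=M] -> [I,I,I,M]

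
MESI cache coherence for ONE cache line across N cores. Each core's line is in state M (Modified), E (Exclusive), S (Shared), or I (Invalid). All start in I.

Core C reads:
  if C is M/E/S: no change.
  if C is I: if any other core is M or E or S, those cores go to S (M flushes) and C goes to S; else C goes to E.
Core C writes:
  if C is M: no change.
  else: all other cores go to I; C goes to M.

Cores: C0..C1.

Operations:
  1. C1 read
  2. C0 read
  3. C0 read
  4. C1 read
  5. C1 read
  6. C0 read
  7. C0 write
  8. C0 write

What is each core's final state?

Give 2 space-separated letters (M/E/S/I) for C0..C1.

Op 1: C1 read [C1 read from I: no other sharers -> C1=E (exclusive)] -> [I,E]
Op 2: C0 read [C0 read from I: others=['C1=E'] -> C0=S, others downsized to S] -> [S,S]
Op 3: C0 read [C0 read: already in S, no change] -> [S,S]
Op 4: C1 read [C1 read: already in S, no change] -> [S,S]
Op 5: C1 read [C1 read: already in S, no change] -> [S,S]
Op 6: C0 read [C0 read: already in S, no change] -> [S,S]
Op 7: C0 write [C0 write: invalidate ['C1=S'] -> C0=M] -> [M,I]
Op 8: C0 write [C0 write: already M (modified), no change] -> [M,I]

Answer: M I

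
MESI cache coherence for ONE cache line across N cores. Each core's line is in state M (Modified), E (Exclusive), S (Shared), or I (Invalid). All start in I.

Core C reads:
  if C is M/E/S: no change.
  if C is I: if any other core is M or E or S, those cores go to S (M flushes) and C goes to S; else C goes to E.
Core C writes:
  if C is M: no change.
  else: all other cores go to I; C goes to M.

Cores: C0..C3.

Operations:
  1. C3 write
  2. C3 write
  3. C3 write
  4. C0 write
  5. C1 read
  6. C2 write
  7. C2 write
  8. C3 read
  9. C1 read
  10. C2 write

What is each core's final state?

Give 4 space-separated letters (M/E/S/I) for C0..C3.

Answer: I I M I

Derivation:
Op 1: C3 write [C3 write: invalidate none -> C3=M] -> [I,I,I,M]
Op 2: C3 write [C3 write: already M (modified), no change] -> [I,I,I,M]
Op 3: C3 write [C3 write: already M (modified), no change] -> [I,I,I,M]
Op 4: C0 write [C0 write: invalidate ['C3=M'] -> C0=M] -> [M,I,I,I]
Op 5: C1 read [C1 read from I: others=['C0=M'] -> C1=S, others downsized to S] -> [S,S,I,I]
Op 6: C2 write [C2 write: invalidate ['C0=S', 'C1=S'] -> C2=M] -> [I,I,M,I]
Op 7: C2 write [C2 write: already M (modified), no change] -> [I,I,M,I]
Op 8: C3 read [C3 read from I: others=['C2=M'] -> C3=S, others downsized to S] -> [I,I,S,S]
Op 9: C1 read [C1 read from I: others=['C2=S', 'C3=S'] -> C1=S, others downsized to S] -> [I,S,S,S]
Op 10: C2 write [C2 write: invalidate ['C1=S', 'C3=S'] -> C2=M] -> [I,I,M,I]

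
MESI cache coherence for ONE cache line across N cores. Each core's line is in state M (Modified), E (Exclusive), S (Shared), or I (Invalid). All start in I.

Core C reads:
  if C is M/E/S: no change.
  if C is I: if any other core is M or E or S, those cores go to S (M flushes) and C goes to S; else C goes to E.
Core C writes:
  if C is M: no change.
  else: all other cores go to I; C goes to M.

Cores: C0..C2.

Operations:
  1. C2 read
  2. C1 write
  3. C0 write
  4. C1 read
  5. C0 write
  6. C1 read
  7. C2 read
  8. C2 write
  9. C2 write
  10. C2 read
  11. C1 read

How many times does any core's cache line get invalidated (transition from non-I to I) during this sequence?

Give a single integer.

Answer: 5

Derivation:
Op 1: C2 read [C2 read from I: no other sharers -> C2=E (exclusive)] -> [I,I,E] (invalidations this op: 0; running total: 0)
Op 2: C1 write [C1 write: invalidate ['C2=E'] -> C1=M] -> [I,M,I] (invalidations this op: 1; running total: 1)
Op 3: C0 write [C0 write: invalidate ['C1=M'] -> C0=M] -> [M,I,I] (invalidations this op: 1; running total: 2)
Op 4: C1 read [C1 read from I: others=['C0=M'] -> C1=S, others downsized to S] -> [S,S,I] (invalidations this op: 0; running total: 2)
Op 5: C0 write [C0 write: invalidate ['C1=S'] -> C0=M] -> [M,I,I] (invalidations this op: 1; running total: 3)
Op 6: C1 read [C1 read from I: others=['C0=M'] -> C1=S, others downsized to S] -> [S,S,I] (invalidations this op: 0; running total: 3)
Op 7: C2 read [C2 read from I: others=['C0=S', 'C1=S'] -> C2=S, others downsized to S] -> [S,S,S] (invalidations this op: 0; running total: 3)
Op 8: C2 write [C2 write: invalidate ['C0=S', 'C1=S'] -> C2=M] -> [I,I,M] (invalidations this op: 2; running total: 5)
Op 9: C2 write [C2 write: already M (modified), no change] -> [I,I,M] (invalidations this op: 0; running total: 5)
Op 10: C2 read [C2 read: already in M, no change] -> [I,I,M] (invalidations this op: 0; running total: 5)
Op 11: C1 read [C1 read from I: others=['C2=M'] -> C1=S, others downsized to S] -> [I,S,S] (invalidations this op: 0; running total: 5)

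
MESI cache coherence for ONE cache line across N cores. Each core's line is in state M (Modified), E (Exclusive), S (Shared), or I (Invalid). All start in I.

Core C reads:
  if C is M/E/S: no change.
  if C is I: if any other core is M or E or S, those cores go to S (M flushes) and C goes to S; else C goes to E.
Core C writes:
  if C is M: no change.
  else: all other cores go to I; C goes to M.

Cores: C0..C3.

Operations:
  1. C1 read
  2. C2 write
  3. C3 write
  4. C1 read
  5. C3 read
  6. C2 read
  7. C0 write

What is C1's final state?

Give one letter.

Op 1: C1 read [C1 read from I: no other sharers -> C1=E (exclusive)] -> [I,E,I,I]
Op 2: C2 write [C2 write: invalidate ['C1=E'] -> C2=M] -> [I,I,M,I]
Op 3: C3 write [C3 write: invalidate ['C2=M'] -> C3=M] -> [I,I,I,M]
Op 4: C1 read [C1 read from I: others=['C3=M'] -> C1=S, others downsized to S] -> [I,S,I,S]
Op 5: C3 read [C3 read: already in S, no change] -> [I,S,I,S]
Op 6: C2 read [C2 read from I: others=['C1=S', 'C3=S'] -> C2=S, others downsized to S] -> [I,S,S,S]
Op 7: C0 write [C0 write: invalidate ['C1=S', 'C2=S', 'C3=S'] -> C0=M] -> [M,I,I,I]

Answer: I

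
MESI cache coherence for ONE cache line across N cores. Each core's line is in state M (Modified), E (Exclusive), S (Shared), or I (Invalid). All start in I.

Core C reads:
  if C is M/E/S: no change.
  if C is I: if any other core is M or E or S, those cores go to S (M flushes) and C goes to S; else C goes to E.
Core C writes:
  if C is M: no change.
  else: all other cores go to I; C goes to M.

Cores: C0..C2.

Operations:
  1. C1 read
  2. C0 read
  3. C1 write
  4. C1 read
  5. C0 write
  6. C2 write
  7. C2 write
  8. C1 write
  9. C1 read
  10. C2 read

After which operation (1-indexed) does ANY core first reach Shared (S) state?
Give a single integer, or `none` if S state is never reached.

Op 1: C1 read [C1 read from I: no other sharers -> C1=E (exclusive)] -> [I,E,I]
Op 2: C0 read [C0 read from I: others=['C1=E'] -> C0=S, others downsized to S] -> [S,S,I]
  -> First S state at op 2; remaining ops need not be traced.

Answer: 2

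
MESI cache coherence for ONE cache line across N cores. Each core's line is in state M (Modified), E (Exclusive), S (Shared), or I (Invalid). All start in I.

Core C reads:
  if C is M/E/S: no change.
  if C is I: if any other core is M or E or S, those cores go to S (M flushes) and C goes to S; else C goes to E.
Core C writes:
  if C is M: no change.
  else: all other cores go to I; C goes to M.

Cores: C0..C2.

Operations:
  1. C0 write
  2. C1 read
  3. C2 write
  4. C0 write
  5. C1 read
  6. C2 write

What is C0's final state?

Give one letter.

Answer: I

Derivation:
Op 1: C0 write [C0 write: invalidate none -> C0=M] -> [M,I,I]
Op 2: C1 read [C1 read from I: others=['C0=M'] -> C1=S, others downsized to S] -> [S,S,I]
Op 3: C2 write [C2 write: invalidate ['C0=S', 'C1=S'] -> C2=M] -> [I,I,M]
Op 4: C0 write [C0 write: invalidate ['C2=M'] -> C0=M] -> [M,I,I]
Op 5: C1 read [C1 read from I: others=['C0=M'] -> C1=S, others downsized to S] -> [S,S,I]
Op 6: C2 write [C2 write: invalidate ['C0=S', 'C1=S'] -> C2=M] -> [I,I,M]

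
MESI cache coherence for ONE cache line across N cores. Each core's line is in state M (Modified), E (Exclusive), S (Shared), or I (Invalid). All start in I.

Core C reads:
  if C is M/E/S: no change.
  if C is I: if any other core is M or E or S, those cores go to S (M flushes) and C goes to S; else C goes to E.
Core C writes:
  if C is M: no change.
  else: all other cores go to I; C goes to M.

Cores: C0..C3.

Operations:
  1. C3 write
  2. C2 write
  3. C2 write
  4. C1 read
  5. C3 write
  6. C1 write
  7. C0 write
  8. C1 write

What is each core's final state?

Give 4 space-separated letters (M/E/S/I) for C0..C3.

Answer: I M I I

Derivation:
Op 1: C3 write [C3 write: invalidate none -> C3=M] -> [I,I,I,M]
Op 2: C2 write [C2 write: invalidate ['C3=M'] -> C2=M] -> [I,I,M,I]
Op 3: C2 write [C2 write: already M (modified), no change] -> [I,I,M,I]
Op 4: C1 read [C1 read from I: others=['C2=M'] -> C1=S, others downsized to S] -> [I,S,S,I]
Op 5: C3 write [C3 write: invalidate ['C1=S', 'C2=S'] -> C3=M] -> [I,I,I,M]
Op 6: C1 write [C1 write: invalidate ['C3=M'] -> C1=M] -> [I,M,I,I]
Op 7: C0 write [C0 write: invalidate ['C1=M'] -> C0=M] -> [M,I,I,I]
Op 8: C1 write [C1 write: invalidate ['C0=M'] -> C1=M] -> [I,M,I,I]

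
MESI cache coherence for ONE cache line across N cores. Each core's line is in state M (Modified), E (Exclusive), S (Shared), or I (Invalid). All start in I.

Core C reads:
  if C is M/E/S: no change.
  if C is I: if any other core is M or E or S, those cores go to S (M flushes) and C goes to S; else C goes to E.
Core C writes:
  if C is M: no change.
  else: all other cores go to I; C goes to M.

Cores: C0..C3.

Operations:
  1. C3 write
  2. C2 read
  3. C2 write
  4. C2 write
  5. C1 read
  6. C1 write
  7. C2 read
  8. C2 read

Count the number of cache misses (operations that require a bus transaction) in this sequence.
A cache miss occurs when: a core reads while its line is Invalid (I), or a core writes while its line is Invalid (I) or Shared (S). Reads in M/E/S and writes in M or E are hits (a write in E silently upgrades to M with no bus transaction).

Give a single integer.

Op 1: C3 write [C3 write: invalidate none -> C3=M] -> [I,I,I,M] [MISS #1: write from I]
Op 2: C2 read [C2 read from I: others=['C3=M'] -> C2=S, others downsized to S] -> [I,I,S,S] [MISS #2: read from I]
Op 3: C2 write [C2 write: invalidate ['C3=S'] -> C2=M] -> [I,I,M,I] [MISS #3: write from S]
Op 4: C2 write [C2 write: already M (modified), no change] -> [I,I,M,I] [hit: write from M]
Op 5: C1 read [C1 read from I: others=['C2=M'] -> C1=S, others downsized to S] -> [I,S,S,I] [MISS #4: read from I]
Op 6: C1 write [C1 write: invalidate ['C2=S'] -> C1=M] -> [I,M,I,I] [MISS #5: write from S]
Op 7: C2 read [C2 read from I: others=['C1=M'] -> C2=S, others downsized to S] -> [I,S,S,I] [MISS #6: read from I]
Op 8: C2 read [C2 read: already in S, no change] -> [I,S,S,I] [hit: read from S]

Answer: 6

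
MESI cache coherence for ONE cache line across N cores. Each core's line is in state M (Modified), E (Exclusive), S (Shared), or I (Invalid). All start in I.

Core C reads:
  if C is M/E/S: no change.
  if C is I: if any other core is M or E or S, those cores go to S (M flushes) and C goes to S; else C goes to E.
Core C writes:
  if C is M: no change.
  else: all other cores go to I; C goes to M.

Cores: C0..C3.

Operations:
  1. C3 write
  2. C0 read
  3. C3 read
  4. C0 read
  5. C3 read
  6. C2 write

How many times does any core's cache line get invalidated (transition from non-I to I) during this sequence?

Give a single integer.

Answer: 2

Derivation:
Op 1: C3 write [C3 write: invalidate none -> C3=M] -> [I,I,I,M] (invalidations this op: 0; running total: 0)
Op 2: C0 read [C0 read from I: others=['C3=M'] -> C0=S, others downsized to S] -> [S,I,I,S] (invalidations this op: 0; running total: 0)
Op 3: C3 read [C3 read: already in S, no change] -> [S,I,I,S] (invalidations this op: 0; running total: 0)
Op 4: C0 read [C0 read: already in S, no change] -> [S,I,I,S] (invalidations this op: 0; running total: 0)
Op 5: C3 read [C3 read: already in S, no change] -> [S,I,I,S] (invalidations this op: 0; running total: 0)
Op 6: C2 write [C2 write: invalidate ['C0=S', 'C3=S'] -> C2=M] -> [I,I,M,I] (invalidations this op: 2; running total: 2)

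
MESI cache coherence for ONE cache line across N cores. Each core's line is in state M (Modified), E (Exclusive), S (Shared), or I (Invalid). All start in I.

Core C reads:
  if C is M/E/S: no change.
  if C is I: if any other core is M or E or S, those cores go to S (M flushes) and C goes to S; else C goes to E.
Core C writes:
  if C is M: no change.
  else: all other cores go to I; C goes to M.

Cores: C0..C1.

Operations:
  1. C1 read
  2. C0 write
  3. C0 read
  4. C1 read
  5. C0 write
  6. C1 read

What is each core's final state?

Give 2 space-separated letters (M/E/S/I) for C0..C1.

Answer: S S

Derivation:
Op 1: C1 read [C1 read from I: no other sharers -> C1=E (exclusive)] -> [I,E]
Op 2: C0 write [C0 write: invalidate ['C1=E'] -> C0=M] -> [M,I]
Op 3: C0 read [C0 read: already in M, no change] -> [M,I]
Op 4: C1 read [C1 read from I: others=['C0=M'] -> C1=S, others downsized to S] -> [S,S]
Op 5: C0 write [C0 write: invalidate ['C1=S'] -> C0=M] -> [M,I]
Op 6: C1 read [C1 read from I: others=['C0=M'] -> C1=S, others downsized to S] -> [S,S]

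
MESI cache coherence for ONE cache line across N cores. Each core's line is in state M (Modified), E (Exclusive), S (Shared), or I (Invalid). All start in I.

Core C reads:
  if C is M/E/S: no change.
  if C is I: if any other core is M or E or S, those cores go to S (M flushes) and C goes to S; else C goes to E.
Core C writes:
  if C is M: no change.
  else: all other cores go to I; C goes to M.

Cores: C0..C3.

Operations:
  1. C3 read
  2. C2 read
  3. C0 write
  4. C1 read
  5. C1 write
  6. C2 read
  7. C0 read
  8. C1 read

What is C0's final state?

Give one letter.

Op 1: C3 read [C3 read from I: no other sharers -> C3=E (exclusive)] -> [I,I,I,E]
Op 2: C2 read [C2 read from I: others=['C3=E'] -> C2=S, others downsized to S] -> [I,I,S,S]
Op 3: C0 write [C0 write: invalidate ['C2=S', 'C3=S'] -> C0=M] -> [M,I,I,I]
Op 4: C1 read [C1 read from I: others=['C0=M'] -> C1=S, others downsized to S] -> [S,S,I,I]
Op 5: C1 write [C1 write: invalidate ['C0=S'] -> C1=M] -> [I,M,I,I]
Op 6: C2 read [C2 read from I: others=['C1=M'] -> C2=S, others downsized to S] -> [I,S,S,I]
Op 7: C0 read [C0 read from I: others=['C1=S', 'C2=S'] -> C0=S, others downsized to S] -> [S,S,S,I]
Op 8: C1 read [C1 read: already in S, no change] -> [S,S,S,I]

Answer: S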